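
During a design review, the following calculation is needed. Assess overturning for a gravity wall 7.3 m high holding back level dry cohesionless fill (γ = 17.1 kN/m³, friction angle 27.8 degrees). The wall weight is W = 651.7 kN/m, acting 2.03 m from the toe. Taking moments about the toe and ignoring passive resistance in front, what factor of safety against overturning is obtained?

K_a = tan²(45° − 27.8°/2) = 0.3639.
P_a = ½K_aγH² = 0.5×0.3639×17.1×7.3² = 165.8 kN/m, acting at H/3 = 2.433 m above the base.
Overturning moment M_o = P_a × H/3 = 165.8 × 2.433 = 403.5.
Resisting moment M_r = W × 2.03 = 651.7 × 2.03 = 1323.
FS_overturning = M_r/M_o = 1323/403.5 = 3.279.

3.28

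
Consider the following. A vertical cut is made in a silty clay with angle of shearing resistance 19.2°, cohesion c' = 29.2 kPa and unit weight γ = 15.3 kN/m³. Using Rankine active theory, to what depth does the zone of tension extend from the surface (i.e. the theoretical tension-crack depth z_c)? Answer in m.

K_a = tan²(45° − 19.2°/2) = 0.5050; √K_a = 0.7107.
The active pressure is zero where K_a γ z = 2c√K_a, so z_c = 2c/(γ√K_a) = 2×29.2/(15.3×0.7107) = 5.371 m.

5.37 m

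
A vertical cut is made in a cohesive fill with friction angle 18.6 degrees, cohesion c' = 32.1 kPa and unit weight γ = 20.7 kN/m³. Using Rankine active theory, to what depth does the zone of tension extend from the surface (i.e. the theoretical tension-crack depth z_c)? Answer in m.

4.32 m

K_a = tan²(45° − 18.6°/2) = 0.5163; √K_a = 0.7186.
The active pressure is zero where K_a γ z = 2c√K_a, so z_c = 2c/(γ√K_a) = 2×32.1/(20.7×0.7186) = 4.316 m.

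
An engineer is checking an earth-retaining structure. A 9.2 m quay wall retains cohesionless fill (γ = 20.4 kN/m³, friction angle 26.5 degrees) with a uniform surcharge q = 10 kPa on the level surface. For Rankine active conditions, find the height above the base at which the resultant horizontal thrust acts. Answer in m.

K_a = 0.3829.
Triangular part P₁ = ½K_aγH² = 330.6 at H/3 = 3.067 m; rectangular part P₂ = K_a q H = 35.23 at H/2 = 4.600 m.
ȳ = (P₁·3.067 + P₂·4.600)/(P₁+P₂) = 3.214 m.

3.21 m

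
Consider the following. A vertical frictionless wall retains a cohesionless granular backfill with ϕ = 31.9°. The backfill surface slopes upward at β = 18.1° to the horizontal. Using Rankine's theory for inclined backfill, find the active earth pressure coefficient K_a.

0.361

K_a = cos β · (cos β − √(cos²β − cos²φ)) / (cos β + √(cos²β − cos²φ)).
cos β = 0.9505, cos φ = 0.8490, √(cos²β − cos²φ) = 0.4275.
K_a = 0.9505 × (0.9505 − 0.4275)/(0.9505 + 0.4275) = 0.3608.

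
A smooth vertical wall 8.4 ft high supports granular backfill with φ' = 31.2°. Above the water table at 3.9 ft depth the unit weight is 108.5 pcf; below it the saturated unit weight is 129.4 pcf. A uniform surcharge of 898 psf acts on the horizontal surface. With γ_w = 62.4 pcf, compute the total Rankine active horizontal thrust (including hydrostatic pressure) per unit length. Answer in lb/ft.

K_a = tan²(45° − φ/2) = 0.3175.
γ' = 129.4 − 62.4 = 67.00 pcf. h₂ = H − d_w = 4.5 ft.
σ'_h: at surface K_a·q = 285.1; at WT K_a(q+γd_w) = 419.5; at base K_a(q+γd_w+γ'h₂) = 515.2 psf.
P₁ = ½(285.1+419.5)×3.9 = 1374; P₂ = ½(419.5+515.2)×4.5 = 2103; P_w = ½γ_w h₂² = 631.8.
Total = 1374+2103+631.8 = 4109 lb/ft.

4110 lb/ft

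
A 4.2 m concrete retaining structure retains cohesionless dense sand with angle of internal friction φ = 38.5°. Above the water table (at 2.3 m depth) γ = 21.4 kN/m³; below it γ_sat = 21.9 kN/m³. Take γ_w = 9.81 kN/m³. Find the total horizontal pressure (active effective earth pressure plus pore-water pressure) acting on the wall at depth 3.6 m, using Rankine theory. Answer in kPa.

K_a = (1 − sin φ)/(1 + sin φ) = 0.2327.
γ' = 21.9 − 9.81 = 12.09 kN/m³.
Effective vertical stress at 3.6 m: σ'_v = 21.4×2.3 + 12.09×1.30 = 64.94 kPa.
σ'_h = K_a σ'_v = 0.2327 × 64.94 = 15.11 kPa; u = γ_w × 1.30 = 12.75 kPa.
Total σ_h = 15.11 + 12.75 = 27.86 kPa.

27.9 kPa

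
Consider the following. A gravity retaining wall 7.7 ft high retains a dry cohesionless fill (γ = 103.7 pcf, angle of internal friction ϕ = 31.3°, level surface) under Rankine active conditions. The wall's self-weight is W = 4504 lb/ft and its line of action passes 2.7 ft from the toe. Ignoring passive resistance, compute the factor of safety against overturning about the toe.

K_a = tan²(45° − 31.3°/2) = 0.3162.
P_a = ½K_aγH² = 0.5×0.3162×103.7×7.7² = 972.1 lb/ft, acting at H/3 = 2.567 ft above the base.
Overturning moment M_o = P_a × H/3 = 972.1 × 2.567 = 2495.
Resisting moment M_r = W × 2.7 = 4504 × 2.7 = 12160.
FS_overturning = M_r/M_o = 12160/2495 = 4.874.

4.87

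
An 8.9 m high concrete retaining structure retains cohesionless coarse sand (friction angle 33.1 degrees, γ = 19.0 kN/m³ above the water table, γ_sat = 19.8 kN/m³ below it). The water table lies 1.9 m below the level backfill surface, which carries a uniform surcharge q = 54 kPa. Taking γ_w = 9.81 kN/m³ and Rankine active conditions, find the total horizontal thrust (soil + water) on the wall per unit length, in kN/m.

K_a = tan²(45° − φ/2) = 0.2936.
γ' = 19.8 − 9.81 = 9.990 kN/m³. h₂ = H − d_w = 7.0 m.
σ'_h: at surface K_a·q = 15.85; at WT K_a(q+γd_w) = 26.45; at base K_a(q+γd_w+γ'h₂) = 46.98 kPa.
P₁ = ½(15.85+26.45)×1.9 = 40.19; P₂ = ½(26.45+46.98)×7.0 = 257.0; P_w = ½γ_w h₂² = 240.3.
Total = 40.19+257.0+240.3 = 537.5 kN/m.

538 kN/m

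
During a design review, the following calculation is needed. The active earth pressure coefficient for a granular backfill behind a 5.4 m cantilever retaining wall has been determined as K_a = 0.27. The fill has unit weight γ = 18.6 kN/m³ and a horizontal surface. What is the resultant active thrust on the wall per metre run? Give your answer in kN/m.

73.2 kN/m

P = ½ K_a γ H² = 0.5 × 0.27 × 18.6 × 5.4² = 73.22 kN/m.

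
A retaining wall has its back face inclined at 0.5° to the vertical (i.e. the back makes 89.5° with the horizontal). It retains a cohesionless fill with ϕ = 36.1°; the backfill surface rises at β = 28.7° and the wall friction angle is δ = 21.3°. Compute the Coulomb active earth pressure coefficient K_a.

0.383

K_a = sin²(α+φ) / [sin²α · sin(α−δ) · (1 + √{sin(φ+δ)sin(φ−β) / (sin(α−δ)sin(α+β))})²].
With α = 89.5°, φ = 36.1°, δ = 21.3°, β = 28.7°: K_a = 0.3827.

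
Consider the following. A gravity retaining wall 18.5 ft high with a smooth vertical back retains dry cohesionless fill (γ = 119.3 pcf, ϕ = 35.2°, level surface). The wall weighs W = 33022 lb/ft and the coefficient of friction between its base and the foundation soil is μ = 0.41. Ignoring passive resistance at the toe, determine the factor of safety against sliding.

2.47

K_a = tan²(45° − 35.2°/2) = 0.2687.
P_a = ½K_aγH² = 0.5×0.2687×119.3×18.5² = 5485 lb/ft, acting at H/3 = 6.167 ft above the base.
FS_sliding = μW / P_a = 0.41×33022 / 5485 = 2.468.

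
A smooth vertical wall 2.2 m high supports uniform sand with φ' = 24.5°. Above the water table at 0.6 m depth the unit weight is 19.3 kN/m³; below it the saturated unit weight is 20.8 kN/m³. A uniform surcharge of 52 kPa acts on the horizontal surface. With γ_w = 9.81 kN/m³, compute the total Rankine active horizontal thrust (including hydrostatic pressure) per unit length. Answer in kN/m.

K_a = tan²(45° − φ/2) = 0.4137.
γ' = 20.8 − 9.81 = 10.99 kN/m³. h₂ = H − d_w = 1.6 m.
σ'_h: at surface K_a·q = 21.51; at WT K_a(q+γd_w) = 26.31; at base K_a(q+γd_w+γ'h₂) = 33.58 kPa.
P₁ = ½(21.51+26.31)×0.6 = 14.35; P₂ = ½(26.31+33.58)×1.6 = 47.91; P_w = ½γ_w h₂² = 12.56.
Total = 14.35+47.91+12.56 = 74.81 kN/m.

74.8 kN/m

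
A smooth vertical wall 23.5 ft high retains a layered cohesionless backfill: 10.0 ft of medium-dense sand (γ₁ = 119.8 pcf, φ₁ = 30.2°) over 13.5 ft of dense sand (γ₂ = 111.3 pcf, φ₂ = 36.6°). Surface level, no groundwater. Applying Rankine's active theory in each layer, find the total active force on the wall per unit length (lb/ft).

K_a1 = tan²(45°−30.2°/2) = 0.3307; K_a2 = tan²(45°−36.6°/2) = 0.2530.
Layer 1: σ at base = K_a1 γ₁ h₁ = 396.1 psf; P₁ = ½×396.1×10.0 = 1981.
Layer 2: σ_v at top = γ₁h₁ = 1198; σ_h top = K_a2×1198 = 303.0; σ_h base = K_a2×(1198+111.3×13.5) = 683.1.
P₂ = ½(303.0+683.1)×13.5 = 6657. Total P_a = 1981+6657 = 8637 lb/ft.

8640 lb/ft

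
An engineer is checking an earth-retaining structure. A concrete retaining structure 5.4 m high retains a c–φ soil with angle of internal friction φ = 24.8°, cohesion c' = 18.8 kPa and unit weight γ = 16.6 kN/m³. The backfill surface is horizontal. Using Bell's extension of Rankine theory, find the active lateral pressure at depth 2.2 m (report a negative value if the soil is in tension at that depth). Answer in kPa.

-9.11 kPa

K_a = (1 − sin φ)/(1 + sin φ) = 0.4090.
σ_a = K_a γ z − 2c√K_a = 0.4090×16.6×2.2 − 2×18.8×0.6395 = -9.110 kPa.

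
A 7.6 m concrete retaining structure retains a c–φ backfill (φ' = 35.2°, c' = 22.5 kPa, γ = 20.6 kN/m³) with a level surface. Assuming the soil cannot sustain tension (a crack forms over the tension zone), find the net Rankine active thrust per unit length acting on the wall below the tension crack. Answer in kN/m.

31.7 kN/m

K_a = 0.2687; √K_a = 0.5184.
Tension-crack depth z_c = 2c/(γ√K_a) = 2×22.5/(20.6×0.5184) = 4.214 m.
σ_a at base = K_a γ H − 2c√K_a = 0.2687×20.6×7.6 − 2×22.5×0.5184 = 18.74 kPa.
P_a = ½ × 18.74 × (H − z_c) = 0.5×18.74×3.386 = 31.72 kN/m.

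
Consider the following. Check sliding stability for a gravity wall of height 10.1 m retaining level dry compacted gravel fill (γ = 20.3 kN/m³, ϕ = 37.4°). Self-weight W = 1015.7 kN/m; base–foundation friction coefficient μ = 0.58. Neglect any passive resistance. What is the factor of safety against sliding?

K_a = tan²(45° − 37.4°/2) = 0.2443.
P_a = ½K_aγH² = 0.5×0.2443×20.3×10.1² = 252.9 kN/m, acting at H/3 = 3.367 m above the base.
FS_sliding = μW / P_a = 0.58×1015.7 / 252.9 = 2.329.

2.33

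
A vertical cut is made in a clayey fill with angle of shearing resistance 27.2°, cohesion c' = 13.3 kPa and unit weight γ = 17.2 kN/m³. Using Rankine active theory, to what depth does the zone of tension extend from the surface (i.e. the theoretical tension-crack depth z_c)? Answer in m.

2.53 m

K_a = tan²(45° − 27.2°/2) = 0.3726; √K_a = 0.6104.
The active pressure is zero where K_a γ z = 2c√K_a, so z_c = 2c/(γ√K_a) = 2×13.3/(17.2×0.6104) = 2.534 m.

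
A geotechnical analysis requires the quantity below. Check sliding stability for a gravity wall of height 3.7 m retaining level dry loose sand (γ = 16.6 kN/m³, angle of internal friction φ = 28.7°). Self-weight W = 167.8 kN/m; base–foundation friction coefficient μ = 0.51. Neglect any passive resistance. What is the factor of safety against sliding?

K_a = tan²(45° − 28.7°/2) = 0.3511.
P_a = ½K_aγH² = 0.5×0.3511×16.6×3.7² = 39.90 kN/m, acting at H/3 = 1.233 m above the base.
FS_sliding = μW / P_a = 0.51×167.8 / 39.90 = 2.145.

2.14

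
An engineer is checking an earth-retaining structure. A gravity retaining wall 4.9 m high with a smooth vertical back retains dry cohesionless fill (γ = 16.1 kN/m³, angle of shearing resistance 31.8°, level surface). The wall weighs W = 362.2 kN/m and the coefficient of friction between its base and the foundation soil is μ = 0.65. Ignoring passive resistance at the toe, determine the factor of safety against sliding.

K_a = tan²(45° − 31.8°/2) = 0.3098.
P_a = ½K_aγH² = 0.5×0.3098×16.1×4.9² = 59.88 kN/m, acting at H/3 = 1.633 m above the base.
FS_sliding = μW / P_a = 0.65×362.2 / 59.88 = 3.932.

3.93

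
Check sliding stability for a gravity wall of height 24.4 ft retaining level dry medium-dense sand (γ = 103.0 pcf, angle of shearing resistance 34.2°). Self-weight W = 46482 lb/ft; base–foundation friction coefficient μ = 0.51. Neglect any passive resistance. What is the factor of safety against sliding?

K_a = tan²(45° − 34.2°/2) = 0.2803.
P_a = ½K_aγH² = 0.5×0.2803×103.0×24.4² = 8596 lb/ft, acting at H/3 = 8.133 ft above the base.
FS_sliding = μW / P_a = 0.51×46482 / 8596 = 2.758.

2.76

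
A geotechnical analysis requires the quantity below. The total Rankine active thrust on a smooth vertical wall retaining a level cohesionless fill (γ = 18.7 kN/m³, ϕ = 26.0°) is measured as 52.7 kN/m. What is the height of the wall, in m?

K_a = 0.3905. P_a = ½ K_a γ H² ⇒ H = √(2P_a/(K_a γ)).
H = √(2×52.7/(0.3905×18.7)) = 3.799 m.

3.80 m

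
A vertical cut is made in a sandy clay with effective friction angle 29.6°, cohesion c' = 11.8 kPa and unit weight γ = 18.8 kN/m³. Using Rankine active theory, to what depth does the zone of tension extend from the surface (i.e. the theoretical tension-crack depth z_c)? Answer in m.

2.16 m

K_a = tan²(45° − 29.6°/2) = 0.3387; √K_a = 0.5820.
The active pressure is zero where K_a γ z = 2c√K_a, so z_c = 2c/(γ√K_a) = 2×11.8/(18.8×0.5820) = 2.157 m.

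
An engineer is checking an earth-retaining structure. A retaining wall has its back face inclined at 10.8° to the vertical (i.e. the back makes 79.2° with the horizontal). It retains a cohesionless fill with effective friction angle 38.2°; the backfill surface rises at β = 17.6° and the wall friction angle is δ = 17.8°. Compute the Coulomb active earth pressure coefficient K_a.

0.373

K_a = sin²(α+φ) / [sin²α · sin(α−δ) · (1 + √{sin(φ+δ)sin(φ−β) / (sin(α−δ)sin(α+β))})²].
With α = 79.2°, φ = 38.2°, δ = 17.8°, β = 17.6°: K_a = 0.3734.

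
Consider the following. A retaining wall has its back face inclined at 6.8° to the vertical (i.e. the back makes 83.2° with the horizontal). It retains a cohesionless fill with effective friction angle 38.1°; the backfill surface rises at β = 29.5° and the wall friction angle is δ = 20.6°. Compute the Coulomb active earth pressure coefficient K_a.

0.429

K_a = sin²(α+φ) / [sin²α · sin(α−δ) · (1 + √{sin(φ+δ)sin(φ−β) / (sin(α−δ)sin(α+β))})²].
With α = 83.2°, φ = 38.1°, δ = 20.6°, β = 29.5°: K_a = 0.4286.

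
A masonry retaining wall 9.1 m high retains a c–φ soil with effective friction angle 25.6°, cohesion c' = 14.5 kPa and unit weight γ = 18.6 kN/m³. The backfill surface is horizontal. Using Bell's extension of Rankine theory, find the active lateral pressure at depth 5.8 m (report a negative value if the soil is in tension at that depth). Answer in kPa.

K_a = (1 − sin φ)/(1 + sin φ) = 0.3966.
σ_a = K_a γ z − 2c√K_a = 0.3966×18.6×5.8 − 2×14.5×0.6297 = 24.52 kPa.

24.5 kPa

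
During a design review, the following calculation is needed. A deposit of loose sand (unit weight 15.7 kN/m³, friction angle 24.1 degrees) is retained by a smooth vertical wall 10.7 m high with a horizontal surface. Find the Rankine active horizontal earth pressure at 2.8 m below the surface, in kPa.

18.5 kPa

K_a = (1 − sin φ)/(1 + sin φ) = 0.4201.
σ_h = K_a γ z = 0.4201 × 15.7 × 2.8 = 18.47 kPa.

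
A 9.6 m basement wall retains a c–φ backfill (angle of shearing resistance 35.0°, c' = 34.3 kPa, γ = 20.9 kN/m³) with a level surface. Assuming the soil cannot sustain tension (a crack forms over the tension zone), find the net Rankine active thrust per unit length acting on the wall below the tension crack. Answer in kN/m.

30.7 kN/m

K_a = 0.2710; √K_a = 0.5206.
Tension-crack depth z_c = 2c/(γ√K_a) = 2×34.3/(20.9×0.5206) = 6.305 m.
σ_a at base = K_a γ H − 2c√K_a = 0.2710×20.9×9.6 − 2×34.3×0.5206 = 18.66 kPa.
P_a = ½ × 18.66 × (H − z_c) = 0.5×18.66×3.295 = 30.74 kN/m.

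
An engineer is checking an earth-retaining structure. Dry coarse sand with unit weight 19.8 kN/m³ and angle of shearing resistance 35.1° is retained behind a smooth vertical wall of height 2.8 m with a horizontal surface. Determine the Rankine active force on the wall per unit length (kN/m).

K_a = tan²(45° − φ/2) = 0.2698.
P_a = ½ K_a γ H² = 0.5 × 0.2698 × 19.8 × 2.8² = 20.94 kN/m.

20.9 kN/m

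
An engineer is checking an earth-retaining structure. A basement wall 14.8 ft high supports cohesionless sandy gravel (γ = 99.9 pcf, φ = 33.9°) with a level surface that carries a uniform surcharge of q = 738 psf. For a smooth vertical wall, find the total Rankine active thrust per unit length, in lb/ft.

6210 lb/ft

K_a = tan²(45° − φ/2) = 0.2839.
Soil triangle: ½ K_a γ H² = 0.5×0.2839×99.9×14.8² = 3106 lb/ft.
Surcharge rectangle: K_a q H = 0.2839×738×14.8 = 3101 lb/ft.
Total = 3106 + 3101 = 6207 lb/ft.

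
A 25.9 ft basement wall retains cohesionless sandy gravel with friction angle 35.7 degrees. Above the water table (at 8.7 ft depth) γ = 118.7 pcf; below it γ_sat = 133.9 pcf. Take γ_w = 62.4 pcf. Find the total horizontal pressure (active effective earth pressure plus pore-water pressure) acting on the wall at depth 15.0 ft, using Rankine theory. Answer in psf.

783 psf

K_a = (1 − sin φ)/(1 + sin φ) = 0.2630.
γ' = 133.9 − 62.4 = 71.50 pcf.
Effective vertical stress at 15.0 ft: σ'_v = 118.7×8.7 + 71.50×6.30 = 1483 psf.
σ'_h = K_a σ'_v = 0.2630 × 1483 = 390.1 psf; u = γ_w × 6.30 = 393.1 psf.
Total σ_h = 390.1 + 393.1 = 783.2 psf.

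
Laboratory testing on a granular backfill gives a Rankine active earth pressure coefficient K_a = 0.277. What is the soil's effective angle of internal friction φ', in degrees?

K_a = tan²(45° − φ/2) ⇒ 45° − φ/2 = arctan(√0.277) = 27.76°.
φ = 2(45° − 27.76°) = 34.48°.

34.5°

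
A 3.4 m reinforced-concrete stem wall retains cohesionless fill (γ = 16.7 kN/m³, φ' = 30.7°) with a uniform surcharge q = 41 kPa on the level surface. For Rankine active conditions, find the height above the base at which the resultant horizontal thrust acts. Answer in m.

1.47 m

K_a = 0.3240.
Triangular part P₁ = ½K_aγH² = 31.28 at H/3 = 1.133 m; rectangular part P₂ = K_a q H = 45.17 at H/2 = 1.700 m.
ȳ = (P₁·1.133 + P₂·1.700)/(P₁+P₂) = 1.468 m.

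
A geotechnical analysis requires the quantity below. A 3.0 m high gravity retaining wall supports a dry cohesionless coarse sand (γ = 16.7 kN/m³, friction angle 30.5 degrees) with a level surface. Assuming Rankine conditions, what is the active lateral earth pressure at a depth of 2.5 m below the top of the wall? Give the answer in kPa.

13.6 kPa

K_a = (1 − sin φ)/(1 + sin φ) = 0.3267.
σ_h = K_a γ z = 0.3267 × 16.7 × 2.5 = 13.64 kPa.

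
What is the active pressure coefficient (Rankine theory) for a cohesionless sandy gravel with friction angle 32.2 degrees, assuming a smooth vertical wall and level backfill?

0.305

K_a = (1 − sin φ)/(1 + sin φ) = (1 − sin 32.2°)/(1 + sin 32.2°) = 0.3047.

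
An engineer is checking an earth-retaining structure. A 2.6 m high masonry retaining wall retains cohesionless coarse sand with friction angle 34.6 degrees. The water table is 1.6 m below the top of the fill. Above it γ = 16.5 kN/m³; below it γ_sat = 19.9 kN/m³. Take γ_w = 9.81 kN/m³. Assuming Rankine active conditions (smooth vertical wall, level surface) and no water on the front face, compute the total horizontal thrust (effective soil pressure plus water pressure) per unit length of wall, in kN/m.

19.4 kN/m

K_a = tan²(45° − φ/2) = 0.2756.
γ' = 19.9 − 9.81 = 10.09 kN/m³. Depth below WT = 1.0 m.
σ'_h at WT = K_a γ d_w = 7.277 kPa; at base = 7.277 + K_a γ' × 1.0 = 10.06 kPa.
P₁ (0–1.6 m) = ½×7.277×1.6 = 5.821. P₂ (1.6–2.6 m) = ½(7.277+10.06)×1.0 = 8.667.
P_w = ½ γ_w h₂² = 0.5×9.81×1.0² = 4.905. Total = 5.821+8.667+4.905 = 19.39 kN/m.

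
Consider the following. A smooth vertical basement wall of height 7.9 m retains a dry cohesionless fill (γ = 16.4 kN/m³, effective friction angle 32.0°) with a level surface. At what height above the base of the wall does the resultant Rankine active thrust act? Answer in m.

K_a = 0.3073.
The pressure distribution is triangular, so the resultant acts at H/3 above the base = 7.9/3 = 2.633 m.

2.63 m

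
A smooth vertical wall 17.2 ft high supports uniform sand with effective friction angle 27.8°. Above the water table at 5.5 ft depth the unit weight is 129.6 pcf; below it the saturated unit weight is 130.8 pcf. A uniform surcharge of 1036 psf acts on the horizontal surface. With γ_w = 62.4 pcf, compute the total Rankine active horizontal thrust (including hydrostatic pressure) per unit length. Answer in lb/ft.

16200 lb/ft

K_a = tan²(45° − φ/2) = 0.3639.
γ' = 130.8 − 62.4 = 68.40 pcf. h₂ = H − d_w = 11.7 ft.
σ'_h: at surface K_a·q = 377.0; at WT K_a(q+γd_w) = 636.4; at base K_a(q+γd_w+γ'h₂) = 927.6 psf.
P₁ = ½(377.0+636.4)×5.5 = 2787; P₂ = ½(636.4+927.6)×11.7 = 9149; P_w = ½γ_w h₂² = 4271.
Total = 2787+9149+4271 = 16210 lb/ft.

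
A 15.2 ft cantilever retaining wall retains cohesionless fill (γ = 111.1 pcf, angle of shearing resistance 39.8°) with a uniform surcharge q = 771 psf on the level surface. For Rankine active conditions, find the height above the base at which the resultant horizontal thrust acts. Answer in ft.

6.28 ft

K_a = 0.2194.
Triangular part P₁ = ½K_aγH² = 2816 at H/3 = 5.067 ft; rectangular part P₂ = K_a q H = 2572 at H/2 = 7.600 ft.
ȳ = (P₁·5.067 + P₂·7.600)/(P₁+P₂) = 6.276 ft.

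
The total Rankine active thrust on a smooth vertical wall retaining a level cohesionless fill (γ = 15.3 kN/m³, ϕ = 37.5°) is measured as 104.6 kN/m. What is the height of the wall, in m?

K_a = 0.2432. P_a = ½ K_a γ H² ⇒ H = √(2P_a/(K_a γ)).
H = √(2×104.6/(0.2432×15.3)) = 7.498 m.

7.50 m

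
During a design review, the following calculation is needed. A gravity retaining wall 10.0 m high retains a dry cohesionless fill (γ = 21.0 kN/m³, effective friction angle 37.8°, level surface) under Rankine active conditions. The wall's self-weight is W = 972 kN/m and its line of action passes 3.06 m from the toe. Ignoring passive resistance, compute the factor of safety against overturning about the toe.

3.54

K_a = tan²(45° − 37.8°/2) = 0.2400.
P_a = ½K_aγH² = 0.5×0.2400×21.0×10.0² = 252.0 kN/m, acting at H/3 = 3.333 m above the base.
Overturning moment M_o = P_a × H/3 = 252.0 × 3.333 = 840.0.
Resisting moment M_r = W × 3.06 = 972 × 3.06 = 2974.
FS_overturning = M_r/M_o = 2974/840.0 = 3.541.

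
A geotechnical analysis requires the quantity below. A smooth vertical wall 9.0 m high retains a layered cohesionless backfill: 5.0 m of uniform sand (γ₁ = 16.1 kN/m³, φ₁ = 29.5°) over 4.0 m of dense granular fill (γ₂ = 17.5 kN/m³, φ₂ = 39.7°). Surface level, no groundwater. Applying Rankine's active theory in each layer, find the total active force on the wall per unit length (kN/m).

170 kN/m

K_a1 = tan²(45°−29.5°/2) = 0.3401; K_a2 = tan²(45°−39.7°/2) = 0.2204.
Layer 1: σ at base = K_a1 γ₁ h₁ = 27.38 kPa; P₁ = ½×27.38×5.0 = 68.45.
Layer 2: σ_v at top = γ₁h₁ = 80.50; σ_h top = K_a2×80.50 = 17.74; σ_h base = K_a2×(80.50+17.5×4.0) = 33.17.
P₂ = ½(17.74+33.17)×4.0 = 101.8. Total P_a = 68.45+101.8 = 170.3 kN/m.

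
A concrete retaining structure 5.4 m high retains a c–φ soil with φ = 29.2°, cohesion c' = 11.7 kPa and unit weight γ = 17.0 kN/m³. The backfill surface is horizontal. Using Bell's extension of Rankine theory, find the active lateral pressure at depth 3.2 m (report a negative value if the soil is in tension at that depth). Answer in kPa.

5.00 kPa

K_a = (1 − sin φ)/(1 + sin φ) = 0.3442.
σ_a = K_a γ z − 2c√K_a = 0.3442×17.0×3.2 − 2×11.7×0.5867 = 4.996 kPa.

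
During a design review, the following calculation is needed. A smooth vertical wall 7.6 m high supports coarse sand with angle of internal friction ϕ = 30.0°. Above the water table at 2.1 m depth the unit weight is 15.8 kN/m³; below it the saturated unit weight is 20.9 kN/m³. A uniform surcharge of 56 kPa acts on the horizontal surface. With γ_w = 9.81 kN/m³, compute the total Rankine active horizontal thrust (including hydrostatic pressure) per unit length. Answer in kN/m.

K_a = tan²(45° − φ/2) = 0.3333.
γ' = 20.9 − 9.81 = 11.09 kN/m³. h₂ = H − d_w = 5.5 m.
σ'_h: at surface K_a·q = 18.67; at WT K_a(q+γd_w) = 29.73; at base K_a(q+γd_w+γ'h₂) = 50.06 kPa.
P₁ = ½(18.67+29.73)×2.1 = 50.81; P₂ = ½(29.73+50.06)×5.5 = 219.4; P_w = ½γ_w h₂² = 148.4.
Total = 50.81+219.4+148.4 = 418.6 kN/m.

419 kN/m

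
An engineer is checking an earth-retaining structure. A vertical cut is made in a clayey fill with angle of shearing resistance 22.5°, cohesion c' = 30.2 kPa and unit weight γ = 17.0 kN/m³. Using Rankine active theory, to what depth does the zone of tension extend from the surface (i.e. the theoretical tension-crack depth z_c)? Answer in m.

5.32 m

K_a = tan²(45° − 22.5°/2) = 0.4465; √K_a = 0.6682.
The active pressure is zero where K_a γ z = 2c√K_a, so z_c = 2c/(γ√K_a) = 2×30.2/(17.0×0.6682) = 5.317 m.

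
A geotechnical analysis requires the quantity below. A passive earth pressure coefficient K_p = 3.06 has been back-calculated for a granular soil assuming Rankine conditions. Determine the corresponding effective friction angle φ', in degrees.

K_p = (1+sin φ)/(1−sin φ) ⇒ sin φ = (K_p − 1)/(K_p + 1) = 0.5074.
φ = arcsin(0.5074) = 30.49°.

30.5°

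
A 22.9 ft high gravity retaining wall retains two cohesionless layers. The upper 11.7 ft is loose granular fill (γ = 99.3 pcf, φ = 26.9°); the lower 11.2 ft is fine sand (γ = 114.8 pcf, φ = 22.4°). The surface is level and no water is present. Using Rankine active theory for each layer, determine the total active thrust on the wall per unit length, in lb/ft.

11600 lb/ft

K_a1 = tan²(45°−26.9°/2) = 0.3770; K_a2 = tan²(45°−22.4°/2) = 0.4482.
Layer 1: σ at base = K_a1 γ₁ h₁ = 438.0 psf; P₁ = ½×438.0×11.7 = 2562.
Layer 2: σ_v at top = γ₁h₁ = 1162; σ_h top = K_a2×1162 = 520.7; σ_h base = K_a2×(1162+114.8×11.2) = 1097.
P₂ = ½(520.7+1097)×11.2 = 9058. Total P_a = 2562+9058 = 11620 lb/ft.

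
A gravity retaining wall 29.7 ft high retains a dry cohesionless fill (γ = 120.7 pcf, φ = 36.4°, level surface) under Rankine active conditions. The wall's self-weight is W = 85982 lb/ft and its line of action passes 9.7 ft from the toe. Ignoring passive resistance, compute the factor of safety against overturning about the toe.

6.20

K_a = tan²(45° − 36.4°/2) = 0.2552.
P_a = ½K_aγH² = 0.5×0.2552×120.7×29.7² = 13580 lb/ft, acting at H/3 = 9.900 ft above the base.
Overturning moment M_o = P_a × H/3 = 13580 × 9.900 = 134500.
Resisting moment M_r = W × 9.7 = 85982 × 9.7 = 834000.
FS_overturning = M_r/M_o = 834000/134500 = 6.202.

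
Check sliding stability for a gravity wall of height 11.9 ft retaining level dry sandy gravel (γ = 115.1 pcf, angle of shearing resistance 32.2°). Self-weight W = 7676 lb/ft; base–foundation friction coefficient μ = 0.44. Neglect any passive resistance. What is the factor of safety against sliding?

K_a = tan²(45° − 32.2°/2) = 0.3047.
P_a = ½K_aγH² = 0.5×0.3047×115.1×11.9² = 2483 lb/ft, acting at H/3 = 3.967 ft above the base.
FS_sliding = μW / P_a = 0.44×7676 / 2483 = 1.360.

1.36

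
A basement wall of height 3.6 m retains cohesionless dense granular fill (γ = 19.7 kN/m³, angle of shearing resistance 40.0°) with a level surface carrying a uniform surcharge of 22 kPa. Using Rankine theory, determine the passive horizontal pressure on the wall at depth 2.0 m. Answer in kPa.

K_p = (1 + sin φ)/(1 − sin φ) = 4.599.
σ_v = γz + q = 19.7 × 2.0 + 22 = 61.40 kPa.
σ_h = K_p σ_v = 4.599 × 61.40 = 282.4 kPa.

282 kPa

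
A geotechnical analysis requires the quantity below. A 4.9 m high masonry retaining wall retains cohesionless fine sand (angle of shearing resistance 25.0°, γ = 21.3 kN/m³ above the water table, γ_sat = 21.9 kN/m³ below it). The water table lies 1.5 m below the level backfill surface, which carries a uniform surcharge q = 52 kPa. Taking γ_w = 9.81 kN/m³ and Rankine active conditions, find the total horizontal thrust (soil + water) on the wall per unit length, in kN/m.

K_a = tan²(45° − φ/2) = 0.4059.
γ' = 21.9 − 9.81 = 12.09 kN/m³. h₂ = H − d_w = 3.4 m.
σ'_h: at surface K_a·q = 21.10; at WT K_a(q+γd_w) = 34.07; at base K_a(q+γd_w+γ'h₂) = 50.76 kPa.
P₁ = ½(21.10+34.07)×1.5 = 41.38; P₂ = ½(34.07+50.76)×3.4 = 144.2; P_w = ½γ_w h₂² = 56.70.
Total = 41.38+144.2+56.70 = 242.3 kN/m.

242 kN/m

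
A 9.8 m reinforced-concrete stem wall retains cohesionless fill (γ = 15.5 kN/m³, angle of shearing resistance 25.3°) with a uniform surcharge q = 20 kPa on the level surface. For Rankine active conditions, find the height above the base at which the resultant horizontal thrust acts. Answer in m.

K_a = 0.4012.
Triangular part P₁ = ½K_aγH² = 298.6 at H/3 = 3.267 m; rectangular part P₂ = K_a q H = 78.63 at H/2 = 4.900 m.
ȳ = (P₁·3.267 + P₂·4.900)/(P₁+P₂) = 3.607 m.

3.61 m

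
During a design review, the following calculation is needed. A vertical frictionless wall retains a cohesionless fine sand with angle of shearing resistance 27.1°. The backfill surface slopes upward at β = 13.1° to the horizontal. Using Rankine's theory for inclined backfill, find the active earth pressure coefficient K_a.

0.412

K_a = cos β · (cos β − √(cos²β − cos²φ)) / (cos β + √(cos²β − cos²φ)).
cos β = 0.9740, cos φ = 0.8902, √(cos²β − cos²φ) = 0.3952.
K_a = 0.9740 × (0.9740 − 0.3952)/(0.9740 + 0.3952) = 0.4118.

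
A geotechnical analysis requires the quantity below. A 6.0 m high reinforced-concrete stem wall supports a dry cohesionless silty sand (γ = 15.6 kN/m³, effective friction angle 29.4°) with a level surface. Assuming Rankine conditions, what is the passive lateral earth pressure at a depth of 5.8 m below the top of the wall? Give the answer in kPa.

265 kPa

K_p = (1 + sin φ)/(1 − sin φ) = 2.929.
σ_h = K_p γ z = 2.929 × 15.6 × 5.8 = 265.0 kPa.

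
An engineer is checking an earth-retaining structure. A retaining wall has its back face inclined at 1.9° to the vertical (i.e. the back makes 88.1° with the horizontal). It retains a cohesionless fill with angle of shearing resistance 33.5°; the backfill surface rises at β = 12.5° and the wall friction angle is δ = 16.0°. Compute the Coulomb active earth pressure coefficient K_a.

K_a = sin²(α+φ) / [sin²α · sin(α−δ) · (1 + √{sin(φ+δ)sin(φ−β) / (sin(α−δ)sin(α+β))})²].
With α = 88.1°, φ = 33.5°, δ = 16.0°, β = 12.5°: K_a = 0.3219.

0.322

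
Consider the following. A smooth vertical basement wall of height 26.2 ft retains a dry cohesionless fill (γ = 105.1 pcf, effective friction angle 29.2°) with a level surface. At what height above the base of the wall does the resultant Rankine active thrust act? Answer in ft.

8.73 ft

K_a = 0.3442.
The pressure distribution is triangular, so the resultant acts at H/3 above the base = 26.2/3 = 8.733 ft.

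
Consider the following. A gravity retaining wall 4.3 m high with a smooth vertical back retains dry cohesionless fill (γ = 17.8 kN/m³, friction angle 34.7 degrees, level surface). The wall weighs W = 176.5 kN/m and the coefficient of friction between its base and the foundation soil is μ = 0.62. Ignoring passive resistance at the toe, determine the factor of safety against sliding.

K_a = tan²(45° − 34.7°/2) = 0.2745.
P_a = ½K_aγH² = 0.5×0.2745×17.8×4.3² = 45.17 kN/m, acting at H/3 = 1.433 m above the base.
FS_sliding = μW / P_a = 0.62×176.5 / 45.17 = 2.423.

2.42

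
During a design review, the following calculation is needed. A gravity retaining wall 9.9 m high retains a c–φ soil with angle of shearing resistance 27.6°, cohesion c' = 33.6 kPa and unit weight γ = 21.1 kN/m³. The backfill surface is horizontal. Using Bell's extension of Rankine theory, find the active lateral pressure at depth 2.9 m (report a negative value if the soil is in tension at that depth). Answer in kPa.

K_a = (1 − sin φ)/(1 + sin φ) = 0.3668.
σ_a = K_a γ z − 2c√K_a = 0.3668×21.1×2.9 − 2×33.6×0.6056 = -18.25 kPa.

-18.3 kPa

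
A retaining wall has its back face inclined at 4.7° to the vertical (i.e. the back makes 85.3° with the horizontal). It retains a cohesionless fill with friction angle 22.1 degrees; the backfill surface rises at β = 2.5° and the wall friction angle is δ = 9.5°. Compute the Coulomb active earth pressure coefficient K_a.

0.465

K_a = sin²(α+φ) / [sin²α · sin(α−δ) · (1 + √{sin(φ+δ)sin(φ−β) / (sin(α−δ)sin(α+β))})²].
With α = 85.3°, φ = 22.1°, δ = 9.5°, β = 2.5°: K_a = 0.4651.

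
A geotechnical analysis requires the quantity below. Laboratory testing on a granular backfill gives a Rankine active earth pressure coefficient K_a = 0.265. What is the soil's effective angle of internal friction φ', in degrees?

35.5°

K_a = tan²(45° − φ/2) ⇒ 45° − φ/2 = arctan(√0.265) = 27.24°.
φ = 2(45° − 27.24°) = 35.52°.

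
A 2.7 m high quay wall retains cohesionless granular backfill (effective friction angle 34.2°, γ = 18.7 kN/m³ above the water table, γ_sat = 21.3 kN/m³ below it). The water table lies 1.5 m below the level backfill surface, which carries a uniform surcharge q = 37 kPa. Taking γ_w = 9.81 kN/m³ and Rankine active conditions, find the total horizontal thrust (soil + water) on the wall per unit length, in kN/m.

K_a = tan²(45° − φ/2) = 0.2803.
γ' = 21.3 − 9.81 = 11.49 kN/m³. h₂ = H − d_w = 1.2 m.
σ'_h: at surface K_a·q = 10.37; at WT K_a(q+γd_w) = 18.24; at base K_a(q+γd_w+γ'h₂) = 22.10 kPa.
P₁ = ½(10.37+18.24)×1.5 = 21.46; P₂ = ½(18.24+22.10)×1.2 = 24.20; P_w = ½γ_w h₂² = 7.063.
Total = 21.46+24.20+7.063 = 52.72 kN/m.

52.7 kN/m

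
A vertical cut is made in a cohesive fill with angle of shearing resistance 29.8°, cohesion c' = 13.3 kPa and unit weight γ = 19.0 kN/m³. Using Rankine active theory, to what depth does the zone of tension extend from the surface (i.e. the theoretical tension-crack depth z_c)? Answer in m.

2.42 m

K_a = tan²(45° − 29.8°/2) = 0.3360; √K_a = 0.5797.
The active pressure is zero where K_a γ z = 2c√K_a, so z_c = 2c/(γ√K_a) = 2×13.3/(19.0×0.5797) = 2.415 m.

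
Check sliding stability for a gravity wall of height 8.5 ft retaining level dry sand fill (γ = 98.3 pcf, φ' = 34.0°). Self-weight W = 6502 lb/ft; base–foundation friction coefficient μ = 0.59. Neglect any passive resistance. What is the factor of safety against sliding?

K_a = tan²(45° − 34.0°/2) = 0.2827.
P_a = ½K_aγH² = 0.5×0.2827×98.3×8.5² = 1004 lb/ft, acting at H/3 = 2.833 ft above the base.
FS_sliding = μW / P_a = 0.59×6502 / 1004 = 3.821.

3.82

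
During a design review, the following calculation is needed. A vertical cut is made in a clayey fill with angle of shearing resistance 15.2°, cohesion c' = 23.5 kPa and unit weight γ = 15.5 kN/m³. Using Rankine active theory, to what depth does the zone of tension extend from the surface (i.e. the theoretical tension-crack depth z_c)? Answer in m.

K_a = tan²(45° − 15.2°/2) = 0.5845; √K_a = 0.7646.
The active pressure is zero where K_a γ z = 2c√K_a, so z_c = 2c/(γ√K_a) = 2×23.5/(15.5×0.7646) = 3.966 m.

3.97 m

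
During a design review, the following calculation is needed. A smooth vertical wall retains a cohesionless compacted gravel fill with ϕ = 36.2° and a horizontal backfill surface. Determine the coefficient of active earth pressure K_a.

0.257

K_a = (1 − sin φ)/(1 + sin φ) = (1 − sin 36.2°)/(1 + sin 36.2°) = 0.2574.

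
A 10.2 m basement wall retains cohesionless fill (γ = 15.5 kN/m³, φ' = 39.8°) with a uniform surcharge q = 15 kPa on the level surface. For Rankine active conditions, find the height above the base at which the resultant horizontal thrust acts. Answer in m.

3.67 m

K_a = 0.2194.
Triangular part P₁ = ½K_aγH² = 176.9 at H/3 = 3.400 m; rectangular part P₂ = K_a q H = 33.57 at H/2 = 5.100 m.
ȳ = (P₁·3.400 + P₂·5.100)/(P₁+P₂) = 3.671 m.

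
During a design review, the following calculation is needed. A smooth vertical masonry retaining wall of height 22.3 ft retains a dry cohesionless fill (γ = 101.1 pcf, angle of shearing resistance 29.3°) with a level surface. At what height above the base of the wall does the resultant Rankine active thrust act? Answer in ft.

7.43 ft

K_a = 0.3428.
The pressure distribution is triangular, so the resultant acts at H/3 above the base = 22.3/3 = 7.433 ft.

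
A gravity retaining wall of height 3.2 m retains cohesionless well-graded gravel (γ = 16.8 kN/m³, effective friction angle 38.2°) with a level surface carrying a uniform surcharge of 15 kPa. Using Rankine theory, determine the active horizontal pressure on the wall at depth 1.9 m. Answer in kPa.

K_a = (1 − sin φ)/(1 + sin φ) = 0.2358.
σ_v = γz + q = 16.8 × 1.9 + 15 = 46.92 kPa.
σ_h = K_a σ_v = 0.2358 × 46.92 = 11.06 kPa.

11.1 kPa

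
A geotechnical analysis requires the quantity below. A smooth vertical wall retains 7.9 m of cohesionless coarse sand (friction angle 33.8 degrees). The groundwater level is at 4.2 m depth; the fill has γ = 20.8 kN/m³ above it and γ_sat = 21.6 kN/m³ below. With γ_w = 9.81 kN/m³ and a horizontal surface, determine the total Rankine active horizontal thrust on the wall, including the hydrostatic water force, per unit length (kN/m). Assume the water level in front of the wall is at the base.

235 kN/m

K_a = tan²(45° − φ/2) = 0.2851.
γ' = 21.6 − 9.81 = 11.79 kN/m³. Depth below WT = 3.7 m.
σ'_h at WT = K_a γ d_w = 24.91 kPa; at base = 24.91 + K_a γ' × 3.7 = 37.34 kPa.
P₁ (0–4.2 m) = ½×24.91×4.2 = 52.30. P₂ (4.2–7.9 m) = ½(24.91+37.34)×3.7 = 115.2.
P_w = ½ γ_w h₂² = 0.5×9.81×3.7² = 67.15. Total = 52.30+115.2+67.15 = 234.6 kN/m.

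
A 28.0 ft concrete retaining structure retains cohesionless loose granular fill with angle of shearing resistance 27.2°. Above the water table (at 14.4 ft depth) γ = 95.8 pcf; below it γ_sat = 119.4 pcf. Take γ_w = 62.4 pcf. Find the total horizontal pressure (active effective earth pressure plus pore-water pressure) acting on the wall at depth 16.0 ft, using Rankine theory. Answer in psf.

K_a = (1 − sin φ)/(1 + sin φ) = 0.3726.
γ' = 119.4 − 62.4 = 57.00 pcf.
Effective vertical stress at 16.0 ft: σ'_v = 95.8×14.4 + 57.00×1.60 = 1471 psf.
σ'_h = K_a σ'_v = 0.3726 × 1471 = 548.0 psf; u = γ_w × 1.60 = 99.84 psf.
Total σ_h = 548.0 + 99.84 = 647.8 psf.

648 psf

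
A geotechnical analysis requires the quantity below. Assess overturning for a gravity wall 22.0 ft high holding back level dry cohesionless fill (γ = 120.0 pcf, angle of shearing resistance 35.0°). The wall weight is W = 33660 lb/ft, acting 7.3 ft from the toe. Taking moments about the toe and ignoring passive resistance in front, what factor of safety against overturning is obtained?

4.26

K_a = tan²(45° − 35.0°/2) = 0.2710.
P_a = ½K_aγH² = 0.5×0.2710×120.0×22.0² = 7870 lb/ft, acting at H/3 = 7.333 ft above the base.
Overturning moment M_o = P_a × H/3 = 7870 × 7.333 = 57710.
Resisting moment M_r = W × 7.3 = 33660 × 7.3 = 245700.
FS_overturning = M_r/M_o = 245700/57710 = 4.258.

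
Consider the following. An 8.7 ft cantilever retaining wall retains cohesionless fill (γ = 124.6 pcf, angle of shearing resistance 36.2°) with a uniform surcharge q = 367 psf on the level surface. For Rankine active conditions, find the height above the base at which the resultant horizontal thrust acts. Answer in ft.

K_a = 0.2574.
Triangular part P₁ = ½K_aγH² = 1214 at H/3 = 2.900 ft; rectangular part P₂ = K_a q H = 821.8 at H/2 = 4.350 ft.
ȳ = (P₁·2.900 + P₂·4.350)/(P₁+P₂) = 3.485 ft.

3.49 ft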